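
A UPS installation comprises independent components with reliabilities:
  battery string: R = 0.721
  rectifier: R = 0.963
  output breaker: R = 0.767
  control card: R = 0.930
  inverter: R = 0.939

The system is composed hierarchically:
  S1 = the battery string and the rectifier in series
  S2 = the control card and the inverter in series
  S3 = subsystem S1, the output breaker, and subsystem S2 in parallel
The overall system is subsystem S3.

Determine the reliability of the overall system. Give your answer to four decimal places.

Series (battery string and rectifier): 0.721000 × 0.963000 = 0.694323
Series (control card and inverter): 0.930000 × 0.939000 = 0.873270
Parallel ([0.694323], output breaker, and [0.873270]): 1 − (1 − 0.694323)(1 − 0.767000)(1 − 0.873270) = 0.9910

0.9910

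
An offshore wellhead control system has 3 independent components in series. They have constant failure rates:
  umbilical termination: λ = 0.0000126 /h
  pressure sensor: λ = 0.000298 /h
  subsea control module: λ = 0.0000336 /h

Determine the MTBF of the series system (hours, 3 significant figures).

2910

Series of exponential components: λ_sys = Σ λ_i
λ_sys = 0.0000126 + 0.000298 + 0.0000336 = 3.4420e-04 /h
MTBF = 1 / λ_sys = 2910 h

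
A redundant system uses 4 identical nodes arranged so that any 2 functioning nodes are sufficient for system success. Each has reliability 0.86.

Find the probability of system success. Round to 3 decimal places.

R = Σ_{i=2}^{4} C(4,i) p^i (1−p)^{4−i} with p = 0.86
C(4,2)·0.86^2·0.14^2 = 0.08698
C(4,3)·0.86^3·0.14^1 = 0.35619
C(4,4)·0.86^4·0.14^0 = 0.54701
Sum = 0.990

0.990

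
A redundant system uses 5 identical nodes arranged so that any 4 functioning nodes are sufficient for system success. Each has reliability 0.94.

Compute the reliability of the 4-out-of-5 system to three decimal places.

0.968

R = Σ_{i=4}^{5} C(5,i) p^i (1−p)^{5−i} with p = 0.94
C(5,4)·0.94^4·0.06^1 = 0.23422
C(5,5)·0.94^5·0.06^0 = 0.73390
Sum = 0.968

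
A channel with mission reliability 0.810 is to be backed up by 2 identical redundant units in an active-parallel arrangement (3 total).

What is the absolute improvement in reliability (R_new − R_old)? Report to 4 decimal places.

0.1831

R_before = 0.810
R_after = 1 − (1 − 0.810)^3 = 0.9931
ΔR = 0.9931 − 0.810 = 0.1831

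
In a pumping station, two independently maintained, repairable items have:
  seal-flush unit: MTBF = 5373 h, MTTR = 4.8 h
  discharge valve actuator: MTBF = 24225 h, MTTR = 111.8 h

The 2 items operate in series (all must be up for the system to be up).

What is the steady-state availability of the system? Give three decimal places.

A(seal-flush unit) = MTBF/(MTBF+MTTR) = 5373/(5373+4.8) = 0.999107
A(discharge valve actuator) = MTBF/(MTBF+MTTR) = 24225/(24225+111.8) = 0.995406
Series availability: 0.999107 × 0.995406 = 0.995

0.995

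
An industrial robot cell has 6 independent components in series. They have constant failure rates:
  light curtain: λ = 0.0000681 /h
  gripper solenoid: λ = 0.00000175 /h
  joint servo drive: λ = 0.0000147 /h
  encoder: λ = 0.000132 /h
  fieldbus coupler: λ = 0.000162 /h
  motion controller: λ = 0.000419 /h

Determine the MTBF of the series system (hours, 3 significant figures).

1250

Series of exponential components: λ_sys = Σ λ_i
λ_sys = 0.0000681 + 0.00000175 + 0.0000147 + 0.000132 + 0.000162 + 0.000419 = 7.9755e-04 /h
MTBF = 1 / λ_sys = 1250 h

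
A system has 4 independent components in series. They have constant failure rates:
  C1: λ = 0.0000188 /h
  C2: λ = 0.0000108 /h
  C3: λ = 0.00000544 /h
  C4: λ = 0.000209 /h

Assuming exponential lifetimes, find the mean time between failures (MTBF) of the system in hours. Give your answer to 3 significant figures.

4100

Series of exponential components: λ_sys = Σ λ_i
λ_sys = 0.0000188 + 0.0000108 + 0.00000544 + 0.000209 = 2.4404e-04 /h
MTBF = 1 / λ_sys = 4100 h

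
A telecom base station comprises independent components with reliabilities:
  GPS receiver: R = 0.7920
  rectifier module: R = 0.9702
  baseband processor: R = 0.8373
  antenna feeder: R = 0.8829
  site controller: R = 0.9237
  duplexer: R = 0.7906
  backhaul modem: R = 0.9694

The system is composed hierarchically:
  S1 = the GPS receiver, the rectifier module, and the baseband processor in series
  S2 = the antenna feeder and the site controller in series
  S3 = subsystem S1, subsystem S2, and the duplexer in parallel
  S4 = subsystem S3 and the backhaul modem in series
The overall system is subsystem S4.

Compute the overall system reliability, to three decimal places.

0.956

Series (GPS receiver, rectifier module, and baseband processor): 0.79200 × 0.97020 × 0.83730 = 0.64338
Series (antenna feeder and site controller): 0.88290 × 0.92370 = 0.81553
Parallel ([0.64338], [0.81553], and duplexer): 1 − (1 − 0.64338)(1 − 0.81553)(1 − 0.79060) = 0.98622
Series ([0.98622] and backhaul modem): 0.98622 × 0.96940 = 0.956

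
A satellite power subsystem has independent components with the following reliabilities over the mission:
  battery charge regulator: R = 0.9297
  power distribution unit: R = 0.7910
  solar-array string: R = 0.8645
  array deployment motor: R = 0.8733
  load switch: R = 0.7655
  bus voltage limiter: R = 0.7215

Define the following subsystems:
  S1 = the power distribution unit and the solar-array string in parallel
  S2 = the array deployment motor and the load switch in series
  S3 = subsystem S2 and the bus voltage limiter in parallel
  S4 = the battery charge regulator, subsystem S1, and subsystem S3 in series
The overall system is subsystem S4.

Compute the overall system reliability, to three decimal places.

Parallel (power distribution unit and solar-array string): 1 − (1 − 0.79100)(1 − 0.86450) = 0.97168
Series (array deployment motor and load switch): 0.87330 × 0.76550 = 0.66851
Parallel ([0.66851] and bus voltage limiter): 1 − (1 − 0.66851)(1 − 0.72150) = 0.90768
Series (battery charge regulator, [0.97168], and [0.90768]): 0.92970 × 0.97168 × 0.90768 = 0.820

0.820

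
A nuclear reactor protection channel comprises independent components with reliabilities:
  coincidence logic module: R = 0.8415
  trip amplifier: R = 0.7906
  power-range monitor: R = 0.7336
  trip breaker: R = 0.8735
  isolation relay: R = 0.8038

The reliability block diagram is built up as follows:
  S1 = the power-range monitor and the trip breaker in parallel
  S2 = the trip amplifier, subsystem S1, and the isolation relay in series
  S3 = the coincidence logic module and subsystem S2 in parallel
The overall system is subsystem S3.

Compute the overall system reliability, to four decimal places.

Parallel (power-range monitor and trip breaker): 1 − (1 − 0.733600)(1 − 0.873500) = 0.966300
Series (trip amplifier, [0.966300], and isolation relay): 0.790600 × 0.966300 × 0.803800 = 0.614068
Parallel (coincidence logic module and [0.614068]): 1 − (1 − 0.841500)(1 − 0.614068) = 0.9388

0.9388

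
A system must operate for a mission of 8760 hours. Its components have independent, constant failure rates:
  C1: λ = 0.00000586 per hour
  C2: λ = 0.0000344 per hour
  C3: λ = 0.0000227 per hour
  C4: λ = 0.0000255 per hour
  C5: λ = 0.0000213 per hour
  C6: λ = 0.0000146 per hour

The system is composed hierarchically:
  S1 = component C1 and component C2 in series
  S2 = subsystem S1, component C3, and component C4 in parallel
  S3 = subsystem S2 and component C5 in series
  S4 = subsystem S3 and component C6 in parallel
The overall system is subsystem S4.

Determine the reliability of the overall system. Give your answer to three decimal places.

0.978

R(C1) = exp(−0.00000586 × 8760) = 0.94996
R(C2) = exp(−0.0000344 × 8760) = 0.73982
R(C3) = exp(−0.0000227 × 8760) = 0.81967
R(C4) = exp(−0.0000255 × 8760) = 0.79981
R(C5) = exp(−0.0000213 × 8760) = 0.82979
R(C6) = exp(−0.0000146 × 8760) = 0.87994
Series (C1 and C2): 0.94996 × 0.73982 = 0.70280
Parallel ([0.70280], C3, and C4): 1 − (1 − 0.70280)(1 − 0.81967)(1 − 0.79981) = 0.98927
Series ([0.98927] and C5): 0.98927 × 0.82979 = 0.82089
Parallel ([0.82089] and C6): 1 − (1 − 0.82089)(1 − 0.87994) = 0.978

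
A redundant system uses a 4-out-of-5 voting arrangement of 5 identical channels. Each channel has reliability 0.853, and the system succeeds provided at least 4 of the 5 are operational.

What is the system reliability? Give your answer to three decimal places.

0.841

R = Σ_{i=4}^{5} C(5,i) p^i (1−p)^{5−i} with p = 0.853
C(5,4)·0.853^4·0.147^1 = 0.38912
C(5,5)·0.853^5·0.147^0 = 0.45159
Sum = 0.841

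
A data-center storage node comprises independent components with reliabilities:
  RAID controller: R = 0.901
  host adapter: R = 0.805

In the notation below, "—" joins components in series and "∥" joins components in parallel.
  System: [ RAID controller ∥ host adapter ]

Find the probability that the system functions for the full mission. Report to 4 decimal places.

Parallel (RAID controller and host adapter): 1 − (1 − 0.901000)(1 − 0.805000) = 0.9807

0.9807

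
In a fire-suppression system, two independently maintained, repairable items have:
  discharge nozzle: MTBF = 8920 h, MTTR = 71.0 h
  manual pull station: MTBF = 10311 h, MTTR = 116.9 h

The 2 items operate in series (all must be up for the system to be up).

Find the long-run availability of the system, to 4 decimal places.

A(discharge nozzle) = MTBF/(MTBF+MTTR) = 8920/(8920+71.0) = 0.992103
A(manual pull station) = MTBF/(MTBF+MTTR) = 10311/(10311+116.9) = 0.988790
Series availability: 0.992103 × 0.988790 = 0.9810

0.9810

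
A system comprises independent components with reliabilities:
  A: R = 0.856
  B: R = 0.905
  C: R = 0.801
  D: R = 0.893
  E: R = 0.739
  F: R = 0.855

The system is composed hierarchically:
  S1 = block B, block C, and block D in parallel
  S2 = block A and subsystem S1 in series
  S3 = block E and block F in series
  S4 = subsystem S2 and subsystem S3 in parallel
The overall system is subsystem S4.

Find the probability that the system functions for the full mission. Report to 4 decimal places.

0.9463

Parallel (B, C, and D): 1 − (1 − 0.905000)(1 − 0.801000)(1 − 0.893000) = 0.997977
Series (A and [0.997977]): 0.856000 × 0.997977 = 0.854268
Series (E and F): 0.739000 × 0.855000 = 0.631845
Parallel ([0.854268] and [0.631845]): 1 − (1 − 0.854268)(1 − 0.631845) = 0.9463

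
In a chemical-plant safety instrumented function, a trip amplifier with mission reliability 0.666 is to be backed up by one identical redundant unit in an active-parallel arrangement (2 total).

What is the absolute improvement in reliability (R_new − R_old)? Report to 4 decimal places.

R_before = 0.666
R_after = 1 − (1 − 0.666)^2 = 0.8884
ΔR = 0.8884 − 0.666 = 0.2224

0.2224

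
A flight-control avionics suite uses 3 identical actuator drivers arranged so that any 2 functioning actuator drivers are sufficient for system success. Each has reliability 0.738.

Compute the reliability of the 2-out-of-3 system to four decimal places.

R = Σ_{i=2}^{3} C(3,i) p^i (1−p)^{3−i} with p = 0.738
C(3,2)·0.738^2·0.262^1 = 0.428090
C(3,3)·0.738^3·0.262^0 = 0.401947
Sum = 0.8300

0.8300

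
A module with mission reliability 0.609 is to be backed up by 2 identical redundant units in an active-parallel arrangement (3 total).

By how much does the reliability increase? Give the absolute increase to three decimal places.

R_before = 0.609
R_after = 1 − (1 − 0.609)^3 = 0.940
ΔR = 0.940 − 0.609 = 0.331

0.331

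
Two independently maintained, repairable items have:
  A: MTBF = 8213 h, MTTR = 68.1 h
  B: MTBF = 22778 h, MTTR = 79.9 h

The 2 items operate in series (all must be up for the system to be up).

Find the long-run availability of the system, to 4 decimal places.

0.9883

A(A) = MTBF/(MTBF+MTTR) = 8213/(8213+68.1) = 0.991776
A(B) = MTBF/(MTBF+MTTR) = 22778/(22778+79.9) = 0.996504
Series availability: 0.991776 × 0.996504 = 0.9883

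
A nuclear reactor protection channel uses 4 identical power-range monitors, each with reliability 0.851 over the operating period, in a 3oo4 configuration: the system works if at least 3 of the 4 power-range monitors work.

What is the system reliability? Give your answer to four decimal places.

0.8918

R = Σ_{i=3}^{4} C(4,i) p^i (1−p)^{4−i} with p = 0.851
C(4,3)·0.851^3·0.149^1 = 0.367312
C(4,4)·0.851^4·0.149^0 = 0.524467
Sum = 0.8918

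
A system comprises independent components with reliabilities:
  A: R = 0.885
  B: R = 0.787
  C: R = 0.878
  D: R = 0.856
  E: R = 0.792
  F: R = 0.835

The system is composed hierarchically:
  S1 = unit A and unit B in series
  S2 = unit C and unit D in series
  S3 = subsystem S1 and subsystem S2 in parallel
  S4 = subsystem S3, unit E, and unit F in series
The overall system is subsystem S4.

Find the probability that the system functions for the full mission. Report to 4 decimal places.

0.6115

Series (A and B): 0.885000 × 0.787000 = 0.696495
Series (C and D): 0.878000 × 0.856000 = 0.751568
Parallel ([0.696495] and [0.751568]): 1 − (1 − 0.696495)(1 − 0.751568) = 0.924600
Series ([0.924600], E, and F): 0.924600 × 0.792000 × 0.835000 = 0.6115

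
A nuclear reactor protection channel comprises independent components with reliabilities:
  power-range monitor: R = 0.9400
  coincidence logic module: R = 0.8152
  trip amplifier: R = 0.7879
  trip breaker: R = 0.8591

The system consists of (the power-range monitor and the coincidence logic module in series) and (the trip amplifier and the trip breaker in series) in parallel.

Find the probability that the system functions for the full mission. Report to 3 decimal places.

0.924

Series (power-range monitor and coincidence logic module): 0.94000 × 0.81520 = 0.76629
Series (trip amplifier and trip breaker): 0.78790 × 0.85910 = 0.67688
Parallel ([0.76629] and [0.67688]): 1 − (1 − 0.76629)(1 − 0.67688) = 0.924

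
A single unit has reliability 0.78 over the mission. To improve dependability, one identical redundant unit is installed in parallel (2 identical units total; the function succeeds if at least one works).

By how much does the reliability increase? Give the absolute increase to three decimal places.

0.172

R_before = 0.78
R_after = 1 − (1 − 0.78)^2 = 0.952
ΔR = 0.952 − 0.78 = 0.172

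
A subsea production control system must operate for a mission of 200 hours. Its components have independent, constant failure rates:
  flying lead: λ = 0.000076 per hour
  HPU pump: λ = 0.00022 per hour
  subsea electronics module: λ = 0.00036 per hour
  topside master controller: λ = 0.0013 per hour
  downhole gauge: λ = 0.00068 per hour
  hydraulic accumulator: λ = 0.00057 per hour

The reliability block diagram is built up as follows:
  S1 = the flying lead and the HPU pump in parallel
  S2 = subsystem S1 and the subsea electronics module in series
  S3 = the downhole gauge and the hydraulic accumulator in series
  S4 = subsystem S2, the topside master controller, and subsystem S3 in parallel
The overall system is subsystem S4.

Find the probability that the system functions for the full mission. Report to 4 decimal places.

0.9965

R(flying lead) = exp(−0.000076 × 200) = 0.984915
R(HPU pump) = exp(−0.00022 × 200) = 0.956954
R(subsea electronics module) = exp(−0.00036 × 200) = 0.930531
R(topside master controller) = exp(−0.0013 × 200) = 0.771052
R(downhole gauge) = exp(−0.00068 × 200) = 0.872843
R(hydraulic accumulator) = exp(−0.00057 × 200) = 0.892258
Parallel (flying lead and HPU pump): 1 − (1 − 0.984915)(1 − 0.956954) = 0.999351
Series ([0.999351] and subsea electronics module): 0.999351 × 0.930531 = 0.929927
Series (downhole gauge and hydraulic accumulator): 0.872843 × 0.892258 = 0.778801
Parallel ([0.929927], topside master controller, and [0.778801]): 1 − (1 − 0.929927)(1 − 0.771052)(1 − 0.778801) = 0.9965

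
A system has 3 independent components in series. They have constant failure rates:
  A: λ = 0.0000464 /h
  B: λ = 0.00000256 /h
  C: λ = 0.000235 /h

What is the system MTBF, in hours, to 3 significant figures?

Series of exponential components: λ_sys = Σ λ_i
λ_sys = 0.0000464 + 0.00000256 + 0.000235 = 2.8396e-04 /h
MTBF = 1 / λ_sys = 3520 h

3520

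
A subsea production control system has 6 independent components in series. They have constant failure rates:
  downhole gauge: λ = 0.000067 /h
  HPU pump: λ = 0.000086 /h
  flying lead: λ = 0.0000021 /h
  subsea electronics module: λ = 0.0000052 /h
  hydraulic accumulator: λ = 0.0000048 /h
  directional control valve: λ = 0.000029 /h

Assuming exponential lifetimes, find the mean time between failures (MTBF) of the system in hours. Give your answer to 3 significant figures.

Series of exponential components: λ_sys = Σ λ_i
λ_sys = 0.000067 + 0.000086 + 0.0000021 + 0.0000052 + 0.0000048 + 0.000029 = 1.9410e-04 /h
MTBF = 1 / λ_sys = 5150 h

5150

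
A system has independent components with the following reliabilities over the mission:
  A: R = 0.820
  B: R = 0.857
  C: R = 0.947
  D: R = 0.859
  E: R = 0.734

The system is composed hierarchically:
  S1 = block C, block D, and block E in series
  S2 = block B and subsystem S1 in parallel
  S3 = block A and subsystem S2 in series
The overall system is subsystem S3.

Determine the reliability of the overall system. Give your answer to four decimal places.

0.7728

Series (C, D, and E): 0.947000 × 0.859000 × 0.734000 = 0.597089
Parallel (B and [0.597089]): 1 − (1 − 0.857000)(1 − 0.597089) = 0.942384
Series (A and [0.942384]): 0.820000 × 0.942384 = 0.7728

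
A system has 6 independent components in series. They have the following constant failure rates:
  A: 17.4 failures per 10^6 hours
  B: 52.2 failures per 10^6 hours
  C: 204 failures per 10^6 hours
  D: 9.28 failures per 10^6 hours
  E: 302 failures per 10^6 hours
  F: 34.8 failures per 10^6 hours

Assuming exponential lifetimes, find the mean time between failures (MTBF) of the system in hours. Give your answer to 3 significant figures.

Series of exponential components: λ_sys = Σ λ_i
λ_sys = 0.0000174 + 0.0000522 + 0.000204 + 0.00000928 + 0.000302 + 0.0000348 = 6.1968e-04 /h
MTBF = 1 / λ_sys = 1610 h

1610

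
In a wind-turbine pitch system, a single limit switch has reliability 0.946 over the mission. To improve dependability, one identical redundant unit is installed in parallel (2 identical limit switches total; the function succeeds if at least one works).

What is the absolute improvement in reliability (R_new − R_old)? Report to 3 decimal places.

0.051

R_before = 0.946
R_after = 1 − (1 − 0.946)^2 = 0.997
ΔR = 0.997 − 0.946 = 0.051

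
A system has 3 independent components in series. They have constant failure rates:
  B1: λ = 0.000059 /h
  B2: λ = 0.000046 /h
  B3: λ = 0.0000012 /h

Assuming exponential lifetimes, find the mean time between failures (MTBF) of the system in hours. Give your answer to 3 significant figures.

9420

Series of exponential components: λ_sys = Σ λ_i
λ_sys = 0.000059 + 0.000046 + 0.0000012 = 1.0620e-04 /h
MTBF = 1 / λ_sys = 9420 h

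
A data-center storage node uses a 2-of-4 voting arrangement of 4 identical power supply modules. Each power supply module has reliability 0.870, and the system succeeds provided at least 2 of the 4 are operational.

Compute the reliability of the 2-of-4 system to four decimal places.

0.9921

R = Σ_{i=2}^{4} C(4,i) p^i (1−p)^{4−i} with p = 0.870
C(4,2)·0.870^2·0.130^2 = 0.076750
C(4,3)·0.870^3·0.130^1 = 0.342422
C(4,4)·0.870^4·0.130^0 = 0.572898
Sum = 0.9921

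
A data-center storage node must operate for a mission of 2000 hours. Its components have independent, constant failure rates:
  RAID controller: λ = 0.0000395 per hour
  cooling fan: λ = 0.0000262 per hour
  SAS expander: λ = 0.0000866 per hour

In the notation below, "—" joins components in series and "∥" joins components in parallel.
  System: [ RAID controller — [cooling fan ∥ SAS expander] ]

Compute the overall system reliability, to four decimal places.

0.9165

R(RAID controller) = exp(−0.0000395 × 2000) = 0.924040
R(cooling fan) = exp(−0.0000262 × 2000) = 0.948949
R(SAS expander) = exp(−0.0000866 × 2000) = 0.840969
Parallel (cooling fan and SAS expander): 1 − (1 − 0.948949)(1 − 0.840969) = 0.991881
Series (RAID controller and [0.991881]): 0.924040 × 0.991881 = 0.9165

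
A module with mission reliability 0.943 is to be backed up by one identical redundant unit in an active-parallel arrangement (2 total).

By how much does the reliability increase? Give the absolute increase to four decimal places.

R_before = 0.943
R_after = 1 − (1 − 0.943)^2 = 0.9968
ΔR = 0.9968 − 0.943 = 0.0538

0.0538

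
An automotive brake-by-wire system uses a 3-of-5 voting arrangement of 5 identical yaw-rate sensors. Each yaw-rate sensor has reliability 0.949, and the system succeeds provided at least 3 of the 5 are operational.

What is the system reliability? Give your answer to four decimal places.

0.9988

R = Σ_{i=3}^{5} C(5,i) p^i (1−p)^{5−i} with p = 0.949
C(5,3)·0.949^3·0.051^2 = 0.022230
C(5,4)·0.949^4·0.051^1 = 0.206826
C(5,5)·0.949^5·0.051^0 = 0.769717
Sum = 0.9988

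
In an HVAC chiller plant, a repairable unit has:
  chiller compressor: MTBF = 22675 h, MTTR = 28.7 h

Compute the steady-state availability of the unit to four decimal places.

A(chiller compressor) = MTBF/(MTBF+MTTR) = 22675/(22675+28.7) = 0.9987

0.9987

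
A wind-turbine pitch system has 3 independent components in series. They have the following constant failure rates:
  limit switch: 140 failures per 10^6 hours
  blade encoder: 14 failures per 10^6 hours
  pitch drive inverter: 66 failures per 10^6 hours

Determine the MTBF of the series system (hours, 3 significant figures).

4550

Series of exponential components: λ_sys = Σ λ_i
λ_sys = 0.00014 + 0.000014 + 0.000066 = 2.2000e-04 /h
MTBF = 1 / λ_sys = 4550 h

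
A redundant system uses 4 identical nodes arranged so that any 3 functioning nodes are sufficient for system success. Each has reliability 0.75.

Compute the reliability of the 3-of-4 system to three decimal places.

0.738

R = Σ_{i=3}^{4} C(4,i) p^i (1−p)^{4−i} with p = 0.75
C(4,3)·0.75^3·0.25^1 = 0.42188
C(4,4)·0.75^4·0.25^0 = 0.31641
Sum = 0.738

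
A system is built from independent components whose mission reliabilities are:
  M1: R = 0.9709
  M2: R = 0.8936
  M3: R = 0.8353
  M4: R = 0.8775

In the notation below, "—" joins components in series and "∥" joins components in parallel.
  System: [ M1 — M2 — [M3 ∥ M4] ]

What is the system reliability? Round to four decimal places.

Parallel (M3 and M4): 1 − (1 − 0.835300)(1 − 0.877500) = 0.979824
Series (M1, M2, and [0.979824]): 0.970900 × 0.893600 × 0.979824 = 0.8501

0.8501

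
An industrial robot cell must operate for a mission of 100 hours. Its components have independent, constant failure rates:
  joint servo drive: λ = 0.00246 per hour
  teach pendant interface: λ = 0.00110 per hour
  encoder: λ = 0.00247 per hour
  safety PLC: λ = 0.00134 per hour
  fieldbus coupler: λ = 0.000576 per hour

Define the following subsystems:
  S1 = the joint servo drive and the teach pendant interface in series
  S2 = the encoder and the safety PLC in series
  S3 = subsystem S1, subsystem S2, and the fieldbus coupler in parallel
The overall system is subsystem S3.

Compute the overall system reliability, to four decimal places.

0.9947

R(joint servo drive) = exp(−0.00246 × 100) = 0.781922
R(teach pendant interface) = exp(−0.00110 × 100) = 0.895834
R(encoder) = exp(−0.00247 × 100) = 0.781141
R(safety PLC) = exp(−0.00134 × 100) = 0.874590
R(fieldbus coupler) = exp(−0.000576 × 100) = 0.944027
Series (joint servo drive and teach pendant interface): 0.781922 × 0.895834 = 0.700472
Series (encoder and safety PLC): 0.781141 × 0.874590 = 0.683178
Parallel ([0.700472], [0.683178], and fieldbus coupler): 1 − (1 − 0.700472)(1 − 0.683178)(1 − 0.944027) = 0.9947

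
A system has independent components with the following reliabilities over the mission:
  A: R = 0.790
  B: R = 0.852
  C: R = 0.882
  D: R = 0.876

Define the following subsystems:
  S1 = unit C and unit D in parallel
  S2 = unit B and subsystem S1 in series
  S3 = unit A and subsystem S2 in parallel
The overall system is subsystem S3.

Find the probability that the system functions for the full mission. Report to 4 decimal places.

0.9663

Parallel (C and D): 1 − (1 − 0.882000)(1 − 0.876000) = 0.985368
Series (B and [0.985368]): 0.852000 × 0.985368 = 0.839534
Parallel (A and [0.839534]): 1 − (1 − 0.790000)(1 − 0.839534) = 0.9663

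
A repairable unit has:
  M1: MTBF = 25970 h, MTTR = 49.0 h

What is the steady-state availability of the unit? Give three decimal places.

A(M1) = MTBF/(MTBF+MTTR) = 25970/(25970+49.0) = 0.998

0.998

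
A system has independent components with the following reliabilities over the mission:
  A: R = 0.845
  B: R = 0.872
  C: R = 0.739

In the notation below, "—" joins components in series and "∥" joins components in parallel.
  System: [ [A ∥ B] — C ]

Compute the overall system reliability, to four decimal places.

Parallel (A and B): 1 − (1 − 0.845000)(1 − 0.872000) = 0.980160
Series ([0.980160] and C): 0.980160 × 0.739000 = 0.7243

0.7243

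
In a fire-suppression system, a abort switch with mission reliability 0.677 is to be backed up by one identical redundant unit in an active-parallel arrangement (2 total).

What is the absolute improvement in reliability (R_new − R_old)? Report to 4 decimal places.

R_before = 0.677
R_after = 1 − (1 − 0.677)^2 = 0.8957
ΔR = 0.8957 − 0.677 = 0.2187

0.2187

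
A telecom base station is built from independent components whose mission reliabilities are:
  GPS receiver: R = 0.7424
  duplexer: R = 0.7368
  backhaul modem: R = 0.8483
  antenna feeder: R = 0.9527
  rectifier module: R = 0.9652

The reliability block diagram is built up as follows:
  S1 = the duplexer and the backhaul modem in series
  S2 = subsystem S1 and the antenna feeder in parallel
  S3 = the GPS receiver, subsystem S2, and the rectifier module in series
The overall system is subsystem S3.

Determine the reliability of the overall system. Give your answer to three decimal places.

Series (duplexer and backhaul modem): 0.73680 × 0.84830 = 0.62503
Parallel ([0.62503] and antenna feeder): 1 − (1 − 0.62503)(1 − 0.95270) = 0.98226
Series (GPS receiver, [0.98226], and rectifier module): 0.74240 × 0.98226 × 0.96520 = 0.704

0.704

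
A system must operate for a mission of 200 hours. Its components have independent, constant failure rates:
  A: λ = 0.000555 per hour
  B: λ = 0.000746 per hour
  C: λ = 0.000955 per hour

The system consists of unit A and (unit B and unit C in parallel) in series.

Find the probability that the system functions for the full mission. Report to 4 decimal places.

0.8734

R(A) = exp(−0.000555 × 200) = 0.894939
R(B) = exp(−0.000746 × 200) = 0.861397
R(C) = exp(−0.000955 × 200) = 0.826133
Parallel (B and C): 1 − (1 − 0.861397)(1 − 0.826133) = 0.975902
Series (A and [0.975902]): 0.894939 × 0.975902 = 0.8734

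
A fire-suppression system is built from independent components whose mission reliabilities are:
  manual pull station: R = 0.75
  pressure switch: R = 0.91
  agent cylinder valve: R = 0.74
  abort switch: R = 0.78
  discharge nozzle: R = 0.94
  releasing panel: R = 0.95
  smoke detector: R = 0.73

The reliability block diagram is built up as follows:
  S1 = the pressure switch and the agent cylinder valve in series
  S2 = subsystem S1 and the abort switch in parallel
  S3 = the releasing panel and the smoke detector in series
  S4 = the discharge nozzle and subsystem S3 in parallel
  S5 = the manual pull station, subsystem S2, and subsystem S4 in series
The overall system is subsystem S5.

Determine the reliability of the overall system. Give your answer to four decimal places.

0.6833

Series (pressure switch and agent cylinder valve): 0.910000 × 0.740000 = 0.673400
Parallel ([0.673400] and abort switch): 1 − (1 − 0.673400)(1 − 0.780000) = 0.928148
Series (releasing panel and smoke detector): 0.950000 × 0.730000 = 0.693500
Parallel (discharge nozzle and [0.693500]): 1 − (1 − 0.940000)(1 − 0.693500) = 0.981610
Series (manual pull station, [0.928148], and [0.981610]): 0.750000 × 0.928148 × 0.981610 = 0.6833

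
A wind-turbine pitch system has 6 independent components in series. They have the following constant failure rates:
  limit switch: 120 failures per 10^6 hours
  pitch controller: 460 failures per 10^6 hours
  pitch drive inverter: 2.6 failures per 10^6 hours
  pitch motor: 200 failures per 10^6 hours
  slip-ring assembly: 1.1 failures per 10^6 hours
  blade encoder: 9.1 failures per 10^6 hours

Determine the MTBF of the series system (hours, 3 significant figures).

1260

Series of exponential components: λ_sys = Σ λ_i
λ_sys = 0.00012 + 0.00046 + 0.0000026 + 0.00020 + 0.0000011 + 0.0000091 = 7.9280e-04 /h
MTBF = 1 / λ_sys = 1260 h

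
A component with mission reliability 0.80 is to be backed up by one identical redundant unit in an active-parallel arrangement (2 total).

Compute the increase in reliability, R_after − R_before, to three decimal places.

0.160

R_before = 0.80
R_after = 1 − (1 − 0.80)^2 = 0.960
ΔR = 0.960 − 0.80 = 0.160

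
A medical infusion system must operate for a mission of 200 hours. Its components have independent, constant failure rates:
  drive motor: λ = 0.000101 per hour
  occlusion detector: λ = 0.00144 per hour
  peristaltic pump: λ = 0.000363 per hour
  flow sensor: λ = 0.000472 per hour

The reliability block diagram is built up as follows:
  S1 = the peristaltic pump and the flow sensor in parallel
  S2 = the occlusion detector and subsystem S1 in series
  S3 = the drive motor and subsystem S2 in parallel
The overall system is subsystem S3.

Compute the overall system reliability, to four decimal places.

0.9949

R(drive motor) = exp(−0.000101 × 200) = 0.980003
R(occlusion detector) = exp(−0.00144 × 200) = 0.749762
R(peristaltic pump) = exp(−0.000363 × 200) = 0.929973
R(flow sensor) = exp(−0.000472 × 200) = 0.909919
Parallel (peristaltic pump and flow sensor): 1 − (1 − 0.929973)(1 − 0.909919) = 0.993692
Series (occlusion detector and [0.993692]): 0.749762 × 0.993692 = 0.745033
Parallel (drive motor and [0.745033]): 1 − (1 − 0.980003)(1 − 0.745033) = 0.9949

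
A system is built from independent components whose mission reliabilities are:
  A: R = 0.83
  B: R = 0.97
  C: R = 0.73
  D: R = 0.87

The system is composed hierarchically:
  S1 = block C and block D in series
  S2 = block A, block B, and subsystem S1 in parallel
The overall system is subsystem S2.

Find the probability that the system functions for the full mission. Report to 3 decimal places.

Series (C and D): 0.73000 × 0.87000 = 0.63510
Parallel (A, B, and [0.63510]): 1 − (1 − 0.83000)(1 − 0.97000)(1 − 0.63510) = 0.998

0.998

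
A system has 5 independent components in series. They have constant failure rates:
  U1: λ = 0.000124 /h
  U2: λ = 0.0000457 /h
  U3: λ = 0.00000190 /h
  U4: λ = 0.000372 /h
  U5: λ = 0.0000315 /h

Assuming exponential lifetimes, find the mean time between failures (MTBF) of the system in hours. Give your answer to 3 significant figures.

1740

Series of exponential components: λ_sys = Σ λ_i
λ_sys = 0.000124 + 0.0000457 + 0.00000190 + 0.000372 + 0.0000315 = 5.7510e-04 /h
MTBF = 1 / λ_sys = 1740 h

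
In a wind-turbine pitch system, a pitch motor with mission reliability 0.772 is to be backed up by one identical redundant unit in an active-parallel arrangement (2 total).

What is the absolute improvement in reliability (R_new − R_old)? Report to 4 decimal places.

R_before = 0.772
R_after = 1 − (1 − 0.772)^2 = 0.9480
ΔR = 0.9480 − 0.772 = 0.1760

0.1760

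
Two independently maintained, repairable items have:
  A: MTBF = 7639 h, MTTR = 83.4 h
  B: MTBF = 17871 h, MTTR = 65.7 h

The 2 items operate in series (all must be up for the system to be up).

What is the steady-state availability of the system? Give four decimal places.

A(A) = MTBF/(MTBF+MTTR) = 7639/(7639+83.4) = 0.989200
A(B) = MTBF/(MTBF+MTTR) = 17871/(17871+65.7) = 0.996337
Series availability: 0.989200 × 0.996337 = 0.9856

0.9856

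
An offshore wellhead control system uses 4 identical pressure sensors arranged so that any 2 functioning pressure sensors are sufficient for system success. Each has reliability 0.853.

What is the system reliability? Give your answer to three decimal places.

0.989

R = Σ_{i=2}^{4} C(4,i) p^i (1−p)^{4−i} with p = 0.853
C(4,2)·0.853^2·0.147^2 = 0.09434
C(4,3)·0.853^3·0.147^1 = 0.36494
C(4,4)·0.853^4·0.147^0 = 0.52941
Sum = 0.989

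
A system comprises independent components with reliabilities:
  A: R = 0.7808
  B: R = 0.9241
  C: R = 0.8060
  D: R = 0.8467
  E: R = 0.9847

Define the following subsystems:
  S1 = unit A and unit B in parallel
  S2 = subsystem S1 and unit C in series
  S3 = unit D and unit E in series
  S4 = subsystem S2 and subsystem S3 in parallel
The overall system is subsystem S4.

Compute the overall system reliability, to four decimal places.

Parallel (A and B): 1 − (1 − 0.780800)(1 − 0.924100) = 0.983363
Series ([0.983363] and C): 0.983363 × 0.806000 = 0.792591
Series (D and E): 0.846700 × 0.984700 = 0.833745
Parallel ([0.792591] and [0.833745]): 1 − (1 − 0.792591)(1 − 0.833745) = 0.9655

0.9655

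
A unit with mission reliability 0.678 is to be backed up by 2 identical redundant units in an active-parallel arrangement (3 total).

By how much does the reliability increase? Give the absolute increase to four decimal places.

R_before = 0.678
R_after = 1 − (1 − 0.678)^3 = 0.9666
ΔR = 0.9666 − 0.678 = 0.2886

0.2886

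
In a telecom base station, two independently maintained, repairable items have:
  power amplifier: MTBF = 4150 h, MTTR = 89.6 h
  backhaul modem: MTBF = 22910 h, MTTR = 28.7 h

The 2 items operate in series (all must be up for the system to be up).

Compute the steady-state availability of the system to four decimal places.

A(power amplifier) = MTBF/(MTBF+MTTR) = 4150/(4150+89.6) = 0.978866
A(backhaul modem) = MTBF/(MTBF+MTTR) = 22910/(22910+28.7) = 0.998749
Series availability: 0.978866 × 0.998749 = 0.9776

0.9776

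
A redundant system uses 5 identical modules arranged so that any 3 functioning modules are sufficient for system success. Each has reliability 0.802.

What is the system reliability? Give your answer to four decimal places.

R = Σ_{i=3}^{5} C(5,i) p^i (1−p)^{5−i} with p = 0.802
C(5,3)·0.802^3·0.198^2 = 0.202234
C(5,4)·0.802^4·0.198^1 = 0.409574
C(5,5)·0.802^5·0.198^0 = 0.331797
Sum = 0.9436

0.9436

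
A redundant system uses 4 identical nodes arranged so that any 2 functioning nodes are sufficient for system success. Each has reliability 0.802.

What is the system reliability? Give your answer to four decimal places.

0.9736

R = Σ_{i=2}^{4} C(4,i) p^i (1−p)^{4−i} with p = 0.802
C(4,2)·0.802^2·0.198^2 = 0.151297
C(4,3)·0.802^3·0.198^1 = 0.408553
C(4,4)·0.802^4·0.198^0 = 0.413711
Sum = 0.9736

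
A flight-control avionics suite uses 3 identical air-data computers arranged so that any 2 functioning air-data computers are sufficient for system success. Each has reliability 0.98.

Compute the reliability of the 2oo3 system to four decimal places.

R = Σ_{i=2}^{3} C(3,i) p^i (1−p)^{3−i} with p = 0.98
C(3,2)·0.98^2·0.02^1 = 0.057624
C(3,3)·0.98^3·0.02^0 = 0.941192
Sum = 0.9988

0.9988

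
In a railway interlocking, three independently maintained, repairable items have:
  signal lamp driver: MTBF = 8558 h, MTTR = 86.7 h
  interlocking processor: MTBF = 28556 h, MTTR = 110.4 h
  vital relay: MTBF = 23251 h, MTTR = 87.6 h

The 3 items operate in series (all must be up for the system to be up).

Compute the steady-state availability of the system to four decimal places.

0.9825

A(signal lamp driver) = MTBF/(MTBF+MTTR) = 8558/(8558+86.7) = 0.989971
A(interlocking processor) = MTBF/(MTBF+MTTR) = 28556/(28556+110.4) = 0.996149
A(vital relay) = MTBF/(MTBF+MTTR) = 23251/(23251+87.6) = 0.996247
Series availability: 0.989971 × 0.996149 × 0.996247 = 0.9825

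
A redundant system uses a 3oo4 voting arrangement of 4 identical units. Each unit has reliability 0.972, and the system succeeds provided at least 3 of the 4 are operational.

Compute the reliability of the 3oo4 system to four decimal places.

R = Σ_{i=3}^{4} C(4,i) p^i (1−p)^{4−i} with p = 0.972
C(4,3)·0.972^3·0.028^1 = 0.102853
C(4,4)·0.972^4·0.028^0 = 0.892617
Sum = 0.9955

0.9955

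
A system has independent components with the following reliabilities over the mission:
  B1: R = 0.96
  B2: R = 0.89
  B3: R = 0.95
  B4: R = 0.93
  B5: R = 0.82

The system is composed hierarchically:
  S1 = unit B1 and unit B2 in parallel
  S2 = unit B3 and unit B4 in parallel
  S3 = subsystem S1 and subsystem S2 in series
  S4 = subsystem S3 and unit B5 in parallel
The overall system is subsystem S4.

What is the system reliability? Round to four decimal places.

0.9986

Parallel (B1 and B2): 1 − (1 − 0.960000)(1 − 0.890000) = 0.995600
Parallel (B3 and B4): 1 − (1 − 0.950000)(1 − 0.930000) = 0.996500
Series ([0.995600] and [0.996500]): 0.995600 × 0.996500 = 0.992115
Parallel ([0.992115] and B5): 1 − (1 − 0.992115)(1 − 0.820000) = 0.9986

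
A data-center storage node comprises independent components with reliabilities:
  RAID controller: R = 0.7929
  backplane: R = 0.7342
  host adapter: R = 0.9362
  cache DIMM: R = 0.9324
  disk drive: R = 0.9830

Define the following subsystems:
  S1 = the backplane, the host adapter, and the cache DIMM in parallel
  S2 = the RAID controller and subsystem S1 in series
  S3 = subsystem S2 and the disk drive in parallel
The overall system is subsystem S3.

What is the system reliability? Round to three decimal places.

Parallel (backplane, host adapter, and cache DIMM): 1 − (1 − 0.73420)(1 − 0.93620)(1 − 0.93240) = 0.99885
Series (RAID controller and [0.99885]): 0.79290 × 0.99885 = 0.79199
Parallel ([0.79199] and disk drive): 1 − (1 − 0.79199)(1 − 0.98300) = 0.996

0.996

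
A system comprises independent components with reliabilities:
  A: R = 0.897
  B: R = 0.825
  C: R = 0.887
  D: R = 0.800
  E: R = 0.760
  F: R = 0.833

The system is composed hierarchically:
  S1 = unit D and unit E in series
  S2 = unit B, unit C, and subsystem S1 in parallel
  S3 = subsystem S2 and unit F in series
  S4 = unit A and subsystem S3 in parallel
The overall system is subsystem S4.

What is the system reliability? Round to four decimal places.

0.9821

Series (D and E): 0.800000 × 0.760000 = 0.608000
Parallel (B, C, and [0.608000]): 1 − (1 − 0.825000)(1 − 0.887000)(1 − 0.608000) = 0.992248
Series ([0.992248] and F): 0.992248 × 0.833000 = 0.826543
Parallel (A and [0.826543]): 1 − (1 − 0.897000)(1 − 0.826543) = 0.9821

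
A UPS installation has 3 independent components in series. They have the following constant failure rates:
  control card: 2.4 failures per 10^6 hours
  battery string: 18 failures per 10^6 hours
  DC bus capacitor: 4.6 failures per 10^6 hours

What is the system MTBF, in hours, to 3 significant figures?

Series of exponential components: λ_sys = Σ λ_i
λ_sys = 0.0000024 + 0.000018 + 0.0000046 = 2.5000e-05 /h
MTBF = 1 / λ_sys = 40000 h

40000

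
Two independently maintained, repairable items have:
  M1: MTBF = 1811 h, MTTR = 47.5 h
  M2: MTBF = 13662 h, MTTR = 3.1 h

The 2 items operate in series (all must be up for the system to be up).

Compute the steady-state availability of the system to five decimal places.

0.97422

A(M1) = MTBF/(MTBF+MTTR) = 1811/(1811+47.5) = 0.974442
A(M2) = MTBF/(MTBF+MTTR) = 13662/(13662+3.1) = 0.999773
Series availability: 0.974442 × 0.999773 = 0.97422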